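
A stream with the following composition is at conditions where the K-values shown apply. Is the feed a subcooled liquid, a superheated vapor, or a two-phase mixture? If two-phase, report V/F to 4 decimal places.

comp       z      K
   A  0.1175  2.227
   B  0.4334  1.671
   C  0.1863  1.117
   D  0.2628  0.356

two-phase, V/F = 0.6747

ΣzᵢKᵢ = 1.2875; Σzᵢ/Kᵢ = 1.2171.
Both exceed 1, so a two-phase solution exists.
Rachford–Rice: g(ψ) = Σ zᵢ(Kᵢ−1)/(1+ψ(Kᵢ−1)) = 0.
Newton iteration, ψ⁰ = 0.5:
  ψ = 0.5000: g = 0.07808, g' = -0.4167 → ψ = 0.6874
  ψ = 0.6874: g = -0.00626, g' = -0.4965 → ψ = 0.6748
  ψ = 0.6748: g = -0.00005, g' = -0.4885 → ψ = 0.6747
Converged at ψ = 0.6747.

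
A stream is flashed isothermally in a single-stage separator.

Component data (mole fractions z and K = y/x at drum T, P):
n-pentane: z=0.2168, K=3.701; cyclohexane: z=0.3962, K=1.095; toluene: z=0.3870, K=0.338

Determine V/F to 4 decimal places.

V/F = 0.3556

Newton iteration, V/F⁰ = 0.38:
  V/F = 0.3800: g = -0.01700, g' = -0.6913 → V/F = 0.3554
  V/F = 0.3554: g = 0.00016, g' = -0.7051 → V/F = 0.3556
Converged at V/F = 0.3556.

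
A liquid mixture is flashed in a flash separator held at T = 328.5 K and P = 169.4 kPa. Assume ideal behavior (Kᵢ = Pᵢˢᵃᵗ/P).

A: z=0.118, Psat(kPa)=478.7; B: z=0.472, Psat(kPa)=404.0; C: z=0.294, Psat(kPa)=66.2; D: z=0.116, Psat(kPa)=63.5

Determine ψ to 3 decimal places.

Raoult's law: Kᵢ = Pᵢˢᵃᵗ/P = Pᵢˢᵃᵗ/169.4.
  K_A = 478.7/169.4 = 2.82586, K_B = 404.0/169.4 = 2.38489, K_C = 66.2/169.4 = 0.39079, K_D = 63.5/169.4 = 0.37485
Iterate (Newton) starting at ψ = 0.5:
  ψ = 0.500: g = 0.1358, g' = -0.745 → ψ = 0.682
  ψ = 0.682: g = -0.0009, g' = -0.775 → ψ = 0.681
Converged at ψ = 0.681.

ψ = 0.681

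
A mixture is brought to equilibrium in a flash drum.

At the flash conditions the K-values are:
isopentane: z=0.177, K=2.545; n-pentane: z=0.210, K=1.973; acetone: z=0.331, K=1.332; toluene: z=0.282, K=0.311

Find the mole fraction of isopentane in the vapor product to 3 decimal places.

Material balance + equilibrium reduce to Σ zᵢ(Kᵢ−1)/(1+ψ(Kᵢ−1)) = 0.
g(0) = ΣzᵢKᵢ − 1 = 0.393 and g(1) = 1 − Σzᵢ/Kᵢ = -0.331, so a root lies in (0, 1).
Newton iteration, ψ⁰ = 0.5:
  ψ = 0.500: g = 0.0896, g' = -0.563 → ψ = 0.659
  ψ = 0.659: g = -0.0058, g' = -0.651 → ψ = 0.650
Converged at ψ = 0.650.
Compositions from xᵢ = zᵢ/(1+ψ(Kᵢ−1)), yᵢ = Kᵢxᵢ:
  isopentane: x = 0.088, y = 0.225
  n-pentane: x = 0.129, y = 0.254
  acetone: x = 0.272, y = 0.363
  toluene: x = 0.511, y = 0.159

y_isopentane = 0.225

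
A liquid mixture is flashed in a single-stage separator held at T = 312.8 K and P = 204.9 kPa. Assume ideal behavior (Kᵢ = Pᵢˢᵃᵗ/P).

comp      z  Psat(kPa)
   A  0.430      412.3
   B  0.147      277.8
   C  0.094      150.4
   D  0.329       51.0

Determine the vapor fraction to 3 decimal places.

Raoult's law: Kᵢ = Pᵢˢᵃᵗ/P = Pᵢˢᵃᵗ/204.9.
  K_A = 412.3/204.9 = 2.01220, K_B = 277.8/204.9 = 1.35578, K_C = 150.4/204.9 = 0.73402, K_D = 51.0/204.9 = 0.24890
Material balance + equilibrium reduce to Σ zᵢ(Kᵢ−1)/(1+ψ(Kᵢ−1)) = 0.
Check two-phase: ΣzᵢKᵢ = 1.215 > 1 and Σzᵢ/Kᵢ = 1.772 > 1, so g(0) = 0.215 > 0 and g(1) = -0.772 < 0.
Newton–Raphson from ψ = 0.6:
  ψ = 0.600: g = -0.1657, g' = -0.808 → ψ = 0.395
  ψ = 0.395: g = -0.0224, g' = -0.623 → ψ = 0.359
  ψ = 0.359: g = -0.0003, g' = -0.608 → ψ = 0.358
Converged at ψ = 0.358.

ψ = 0.358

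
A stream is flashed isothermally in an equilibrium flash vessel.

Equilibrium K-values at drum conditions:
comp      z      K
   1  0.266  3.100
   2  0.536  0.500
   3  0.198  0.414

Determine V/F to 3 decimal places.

Material balance + equilibrium reduce to Σ zᵢ(Kᵢ−1)/(1+V/F(Kᵢ−1)) = 0.
Check two-phase: ΣzᵢKᵢ = 1.175 > 1 and Σzᵢ/Kᵢ = 1.636 > 1, so g(0) = 0.175 > 0 and g(1) = -0.636 < 0.
Newton iteration, V/F⁰ = 0.5:
  V/F = 0.500: g = -0.2490, g' = -0.653 → V/F = 0.119
  V/F = 0.119: g = 0.0373, g' = -0.981 → V/F = 0.157
  V/F = 0.157: g = 0.0015, g' = -0.904 → V/F = 0.159
Converged at V/F = 0.159.

V/F = 0.159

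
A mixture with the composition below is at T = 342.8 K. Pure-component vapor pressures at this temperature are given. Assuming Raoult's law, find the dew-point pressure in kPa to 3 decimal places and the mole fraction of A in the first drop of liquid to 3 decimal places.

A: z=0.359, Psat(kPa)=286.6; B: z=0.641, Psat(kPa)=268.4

At the dew point ψ → 1, so Σzᵢ/Kᵢ = 1 with Kᵢ = Pᵢˢᵃᵗ/P ⇒ 1/P = Σzᵢ/Pᵢˢᵃᵗ.
1/P = 0.359/286.6 + 0.641/268.4 = 0.003641 ⇒ P = 274.662 kPa
xᵢ = zᵢP/Pᵢˢᵃᵗ ⇒ x_A = 0.359·274.662/286.6 = 0.344

Pdew = 274.662 kPa, x_A = 0.344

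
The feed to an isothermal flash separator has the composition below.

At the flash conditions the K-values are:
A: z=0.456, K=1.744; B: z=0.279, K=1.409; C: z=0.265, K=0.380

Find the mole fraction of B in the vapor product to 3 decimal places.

y_B = 0.301

Newton iteration, V/F⁰ = 0.5:
  V/F = 0.500: g = 0.1039, g' = -0.380 → V/F = 0.773
  V/F = 0.773: g = -0.0136, g' = -0.505 → V/F = 0.746
Converged at V/F = 0.746.
Compositions from xᵢ = zᵢ/(1+V/F(Kᵢ−1)), yᵢ = Kᵢxᵢ:
  A: x = 0.293, y = 0.511
  B: x = 0.214, y = 0.301
  C: x = 0.493, y = 0.187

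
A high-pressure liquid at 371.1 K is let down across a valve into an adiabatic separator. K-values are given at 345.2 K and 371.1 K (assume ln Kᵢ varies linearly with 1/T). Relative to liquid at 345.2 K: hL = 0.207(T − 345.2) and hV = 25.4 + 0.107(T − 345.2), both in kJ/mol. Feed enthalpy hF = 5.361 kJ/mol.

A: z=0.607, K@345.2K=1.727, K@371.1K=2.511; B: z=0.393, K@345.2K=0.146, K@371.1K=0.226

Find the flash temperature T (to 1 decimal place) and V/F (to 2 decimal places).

T = 346.6 K, V/F = 0.20

Adiabatic flash: solve Rachford–Rice at each trial T, then check hF = ψ·hV(T) + (1−ψ)·hL(T).
  T = 345.2 K: K = (1.727, 0.146), RR gives ψ = 0.170, H_out = 4.323 kJ/mol
  T = 371.1 K: K = (2.511, 0.226), RR gives ψ = 0.524, H_out = 17.317 kJ/mol
  T = 358.1 K: K = (2.095, 0.183), RR gives ψ = 0.384, H_out = 11.929 kJ/mol
  T = 351.6 K: K = (1.904, 0.164), RR gives ψ = 0.291, H_out = 8.531 kJ/mol
  T = 348.4 K: K = (1.814, 0.155), RR gives ψ = 0.235, H_out = 6.565 kJ/mol
  T = 346.8 K: K = (1.770, 0.150), RR gives ψ = 0.204, H_out = 5.484 kJ/mol
Linear interpolation between T = 345.2 (H_out = 4.323) and T = 346.8 (H_out = 5.484) on hF = 5.361 gives T ≈ 346.6 K, at which ψ = 0.20.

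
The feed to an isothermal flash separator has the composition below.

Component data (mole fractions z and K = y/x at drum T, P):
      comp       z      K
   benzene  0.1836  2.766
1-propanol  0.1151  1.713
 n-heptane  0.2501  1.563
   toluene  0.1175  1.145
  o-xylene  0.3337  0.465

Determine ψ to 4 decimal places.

ψ = 0.7708

Rachford–Rice: g(ψ) = Σ zᵢ(Kᵢ−1)/(1+ψ(Kᵢ−1)) = 0.
Check two-phase: ΣzᵢKᵢ = 1.3856 > 1 and Σzᵢ/Kᵢ = 1.1138 > 1, so g(0) = 0.3856 > 0 and g(1) = -0.1138 < 0.
Newton–Raphson from ψ = 0.5:
  ψ = 0.5000: g = 0.11473, g' = -0.4217 → ψ = 0.7720
  ψ = 0.7720: g = -0.00057, g' = -0.4446 → ψ = 0.7708
Converged at ψ = 0.7708.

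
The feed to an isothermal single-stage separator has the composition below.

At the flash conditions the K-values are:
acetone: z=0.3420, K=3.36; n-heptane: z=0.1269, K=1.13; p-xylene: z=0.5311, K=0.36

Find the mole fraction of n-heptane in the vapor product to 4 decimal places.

y_n-heptane = 0.1368

Rachford–Rice: g(ψ) = Σ zᵢ(Kᵢ−1)/(1+ψ(Kᵢ−1)) = 0.
Feasibility: ΣzᵢKᵢ = 1.4837, Σzᵢ/Kᵢ = 1.6894 — both > 1, two phases present.
Newton iteration, ψ⁰ = 0.5:
  ψ = 0.5000: g = -0.11413, g' = -0.8732 → ψ = 0.3693
  ψ = 0.3693: g = 0.00190, g' = -0.9188 → ψ = 0.3714
Converged at ψ = 0.3714.
Compositions from xᵢ = zᵢ/(1+ψ(Kᵢ−1)), yᵢ = Kᵢxᵢ:
  acetone: x = 0.1823, y = 0.6124
  n-heptane: x = 0.1211, y = 0.1368
  p-xylene: x = 0.6967, y = 0.2508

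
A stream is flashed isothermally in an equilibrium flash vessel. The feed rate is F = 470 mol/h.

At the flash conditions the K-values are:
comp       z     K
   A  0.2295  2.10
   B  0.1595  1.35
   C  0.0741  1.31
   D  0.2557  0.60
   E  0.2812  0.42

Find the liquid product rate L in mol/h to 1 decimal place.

Rachford–Rice: g(ψ) = Σ zᵢ(Kᵢ−1)/(1+ψ(Kᵢ−1)) = 0.
Feasibility: ΣzᵢKᵢ = 1.0659, Σzᵢ/Kᵢ = 1.3797 — both > 1, two phases present.
Iterate (Newton) starting at ψ = 0.4:
  ψ = 0.4000: g = -0.08941, g' = -0.3730 → ψ = 0.1603
  ψ = 0.1603: g = 0.00026, g' = -0.3864 → ψ = 0.1609
Converged at ψ = 0.1609.
Then V = ψ·F = 0.1609·470 = 75.6 mol/h and L = F − V = 394.4 mol/h.

L = 394.4 mol/h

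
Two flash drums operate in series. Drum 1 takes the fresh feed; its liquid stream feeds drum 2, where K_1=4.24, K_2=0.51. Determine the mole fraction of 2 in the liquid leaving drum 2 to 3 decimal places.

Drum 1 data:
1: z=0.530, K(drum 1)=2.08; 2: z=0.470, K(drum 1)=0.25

Drum 1:
Material balance + equilibrium reduce to Σ zᵢ(Kᵢ−1)/(1+ψ₁(Kᵢ−1)) = 0.
Feasibility: ΣzᵢKᵢ = 1.220, Σzᵢ/Kᵢ = 2.135 — both > 1, two phases present.
Iterate (Newton) starting at ψ₁ = 0.49:
  ψ₁ = 0.490: g = -0.1830, g' = -0.925 → ψ₁ = 0.292
  ψ₁ = 0.292: g = -0.0163, g' = -0.791 → ψ₁ = 0.272
  ψ₁ = 0.272: g = -0.0000, g' = -0.787 → ψ₁ = 0.271
Converged at ψ₁ = 0.271.
Drum-1 compositions:
  1: x = 0.410, y = 0.852
  2: x = 0.590, y = 0.148
Drum-2 feed = drum-1 liquid: z₂ = (0.4098, 0.5902).
Drum 2:
Let ψ₂ = V/F and solve Σ zᵢ(Kᵢ−1)/(1+ψ₂(Kᵢ−1)) = 0.
Check two-phase: ΣzᵢKᵢ = 2.039 > 1 and Σzᵢ/Kᵢ = 1.254 > 1, so g(0) = 1.039 > 0 and g(1) = -0.254 < 0.
Newton–Raphson from ψ₂ = 0.5:
  ψ₂ = 0.500: g = 0.1238, g' = -0.875 → ψ₂ = 0.641
  ψ₂ = 0.641: g = 0.0096, g' = -0.755 → ψ₂ = 0.654
Converged at ψ₂ = 0.654.
  1: x = 0.131, y = 0.557
  2: x = 0.869, y = 0.443

x_2 (drum 2) = 0.869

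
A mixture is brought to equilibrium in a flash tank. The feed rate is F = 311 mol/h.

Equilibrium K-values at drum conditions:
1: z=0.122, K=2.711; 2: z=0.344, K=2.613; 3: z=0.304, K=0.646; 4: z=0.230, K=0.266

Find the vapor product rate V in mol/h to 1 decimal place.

V = 164.8 mol/h

Newton–Raphson from β = 0.5:
  β = 0.500: g = 0.0222, g' = -0.743 → β = 0.530
Converged at β = 0.530.
Then V = β·F = 0.5298·311 = 164.8 mol/h and L = F − V = 146.2 mol/h.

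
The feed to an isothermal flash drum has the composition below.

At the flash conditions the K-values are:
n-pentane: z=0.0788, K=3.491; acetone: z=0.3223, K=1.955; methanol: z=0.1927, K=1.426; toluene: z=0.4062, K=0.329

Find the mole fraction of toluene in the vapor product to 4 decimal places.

Rachford–Rice: g(ψ) = Σ zᵢ(Kᵢ−1)/(1+ψ(Kᵢ−1)) = 0.
Check two-phase: ΣzᵢKᵢ = 1.3136 > 1 and Σzᵢ/Kᵢ = 1.5572 > 1, so g(0) = 0.3136 > 0 and g(1) = -0.5572 < 0.
Iterate (Newton) starting at ψ = 0.6:
  ψ = 0.6000: g = -0.11650, g' = -0.7320 → ψ = 0.4408
  ψ = 0.4408: g = -0.00778, g' = -0.6502 → ψ = 0.4289
Converged at ψ = 0.4289.
Compositions from xᵢ = zᵢ/(1+ψ(Kᵢ−1)), yᵢ = Kᵢxᵢ:
  n-pentane: x = 0.0381, y = 0.1330
  acetone: x = 0.2287, y = 0.4470
  methanol: x = 0.1629, y = 0.2323
  toluene: x = 0.5703, y = 0.1876

y_toluene = 0.1876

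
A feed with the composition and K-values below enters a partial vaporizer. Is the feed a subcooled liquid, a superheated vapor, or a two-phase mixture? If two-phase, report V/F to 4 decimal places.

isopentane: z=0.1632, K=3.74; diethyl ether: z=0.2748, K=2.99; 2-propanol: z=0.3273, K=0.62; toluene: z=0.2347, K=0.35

ΣzᵢKᵢ = 1.7171; Σzᵢ/Kᵢ = 1.3340.
Both exceed 1, so a two-phase solution exists.
Newton iteration, ψ⁰ = 0.52:
  ψ = 0.5200: g = 0.06772, g' = -0.7709 → ψ = 0.6078
  ψ = 0.6078: g = 0.00132, g' = -0.7463 → ψ = 0.6096
Converged at ψ = 0.6096.

two-phase, V/F = 0.6096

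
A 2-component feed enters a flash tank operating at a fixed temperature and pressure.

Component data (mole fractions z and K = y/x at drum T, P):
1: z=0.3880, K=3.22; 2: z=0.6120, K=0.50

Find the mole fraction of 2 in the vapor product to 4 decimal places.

y_2 = 0.4081

Let ψ = V/F and solve Σ zᵢ(Kᵢ−1)/(1+ψ(Kᵢ−1)) = 0.
Check two-phase: ΣzᵢKᵢ = 1.5554 > 1 and Σzᵢ/Kᵢ = 1.3445 > 1, so g(0) = 0.5554 > 0 and g(1) = -0.3445 < 0.
Binary case is linear: z₁(K₁−1)(1+ψ(K₂−1)) + z₂(K₂−1)(1+ψ(K₁−1)) = 0
⇒ ψ = [z₁(K₁−1)+z₂(K₂−1)] / [−(K₁−1)(K₂−1)] = 0.55536/1.11000 = 0.5003
Compositions from xᵢ = zᵢ/(1+ψ(Kᵢ−1)), yᵢ = Kᵢxᵢ:
  1: x = 0.1838, y = 0.5919
  2: x = 0.8162, y = 0.4081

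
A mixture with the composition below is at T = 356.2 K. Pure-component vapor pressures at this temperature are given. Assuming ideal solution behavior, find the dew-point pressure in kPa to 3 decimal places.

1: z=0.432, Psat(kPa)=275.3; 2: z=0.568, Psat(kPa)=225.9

At the dew point ψ → 1, so Σzᵢ/Kᵢ = 1 with Kᵢ = Pᵢˢᵃᵗ/P ⇒ 1/P = Σzᵢ/Pᵢˢᵃᵗ.
1/P = 0.432/275.3 + 0.568/225.9 = 0.004084 ⇒ P = 244.883 kPa

Pdew = 244.883 kPa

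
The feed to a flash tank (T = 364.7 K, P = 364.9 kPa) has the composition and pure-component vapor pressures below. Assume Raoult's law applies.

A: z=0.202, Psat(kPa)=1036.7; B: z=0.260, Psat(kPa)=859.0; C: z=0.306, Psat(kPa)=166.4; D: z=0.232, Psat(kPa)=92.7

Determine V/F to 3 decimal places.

Raoult's law: Kᵢ = Pᵢˢᵃᵗ/P = Pᵢˢᵃᵗ/364.9.
  K_A = 1036.7/364.9 = 2.84105, K_B = 859.0/364.9 = 2.35407, K_C = 166.4/364.9 = 0.45602, K_D = 92.7/364.9 = 0.25404
Material balance + equilibrium reduce to Σ zᵢ(Kᵢ−1)/(1+V/F(Kᵢ−1)) = 0.
g(0) = ΣzᵢKᵢ − 1 = 0.384 and g(1) = 1 − Σzᵢ/Kᵢ = -0.766, so a root lies in (0, 1).
Iterate (Newton) starting at V/F = 0.54:
  V/F = 0.540: g = -0.1356, g' = -0.875 → V/F = 0.385
  V/F = 0.385: g = -0.0042, g' = -0.839 → V/F = 0.380
Converged at V/F = 0.380.

V/F = 0.380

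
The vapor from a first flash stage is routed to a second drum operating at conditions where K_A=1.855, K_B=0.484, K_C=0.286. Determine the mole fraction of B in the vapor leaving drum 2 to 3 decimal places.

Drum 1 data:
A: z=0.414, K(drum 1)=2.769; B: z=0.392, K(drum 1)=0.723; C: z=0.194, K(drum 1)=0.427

y_B (drum 2) = 0.203

Drum 1:
Rachford–Rice: g(ψ₁) = Σ zᵢ(Kᵢ−1)/(1+ψ₁(Kᵢ−1)) = 0.
g(0) = ΣzᵢKᵢ − 1 = 0.513 and g(1) = 1 − Σzᵢ/Kᵢ = -0.146, so a root lies in (0, 1).
Iterate (Newton) starting at ψ₁ = 0.5:
  ψ₁ = 0.500: g = 0.1068, g' = -0.530 → ψ₁ = 0.701
  ψ₁ = 0.701: g = 0.0063, g' = -0.482 → ψ₁ = 0.714
Converged at ψ₁ = 0.714.
Drum-1 compositions:
  A: x = 0.183, y = 0.506
  B: x = 0.489, y = 0.353
  C: x = 0.328, y = 0.140
Drum-2 feed = drum-1 vapor: z₂ = (0.5064, 0.3533, 0.1402).
Drum 2:
Newton iteration, ψ₂⁰ = 0.57:
  ψ₂ = 0.570: g = -0.1360, g' = -0.559 → ψ₂ = 0.327
  ψ₂ = 0.327: g = -0.0115, g' = -0.484 → ψ₂ = 0.303
Converged at ψ₂ = 0.303.
  A: x = 0.402, y = 0.746
  B: x = 0.419, y = 0.203
  C: x = 0.179, y = 0.051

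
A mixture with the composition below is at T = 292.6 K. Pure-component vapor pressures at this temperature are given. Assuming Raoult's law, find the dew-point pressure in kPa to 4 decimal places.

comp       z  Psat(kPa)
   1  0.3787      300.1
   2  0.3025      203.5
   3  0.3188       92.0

At the dew point ψ → 1, so Σzᵢ/Kᵢ = 1 with Kᵢ = Pᵢˢᵃᵗ/P ⇒ 1/P = Σzᵢ/Pᵢˢᵃᵗ.
1/P = 0.3787/300.1 + 0.3025/203.5 + 0.3188/92.0 = 0.0062136 ⇒ P = 160.9369 kPa

Pdew = 160.9369 kPa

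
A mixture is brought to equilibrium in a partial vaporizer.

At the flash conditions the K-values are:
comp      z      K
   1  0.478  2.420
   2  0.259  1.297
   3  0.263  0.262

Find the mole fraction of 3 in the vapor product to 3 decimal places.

y_3 = 0.143

Iterate (Newton) starting at ψ = 0.5:
  ψ = 0.500: g = 0.1563, g' = -0.707 → ψ = 0.721
  ψ = 0.721: g = -0.0162, g' = -0.905 → ψ = 0.703
Converged at ψ = 0.703.
Compositions from xᵢ = zᵢ/(1+ψ(Kᵢ−1)), yᵢ = Kᵢxᵢ:
  1: x = 0.239, y = 0.579
  2: x = 0.214, y = 0.278
  3: x = 0.547, y = 0.143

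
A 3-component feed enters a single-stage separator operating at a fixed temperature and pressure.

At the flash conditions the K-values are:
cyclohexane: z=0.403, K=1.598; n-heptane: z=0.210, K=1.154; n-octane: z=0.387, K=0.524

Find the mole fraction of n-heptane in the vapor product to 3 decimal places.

y_n-heptane = 0.229

Material balance + equilibrium reduce to Σ zᵢ(Kᵢ−1)/(1+β(Kᵢ−1)) = 0.
g(0) = ΣzᵢKᵢ − 1 = 0.089 and g(1) = 1 − Σzᵢ/Kᵢ = -0.173, so a root lies in (0, 1).
Iterate (Newton) starting at β = 0.3:
  β = 0.300: g = 0.0203, g' = -0.227 → β = 0.389
Converged at β = 0.389.
Compositions from xᵢ = zᵢ/(1+β(Kᵢ−1)), yᵢ = Kᵢxᵢ:
  cyclohexane: x = 0.327, y = 0.523
  n-heptane: x = 0.198, y = 0.229
  n-octane: x = 0.475, y = 0.249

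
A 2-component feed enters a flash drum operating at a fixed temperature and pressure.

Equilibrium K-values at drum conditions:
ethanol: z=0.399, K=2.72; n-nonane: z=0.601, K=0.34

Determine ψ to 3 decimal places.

ψ = 0.255

Material balance + equilibrium reduce to Σ zᵢ(Kᵢ−1)/(1+ψ(Kᵢ−1)) = 0.
g(0) = ΣzᵢKᵢ − 1 = 0.290 and g(1) = 1 − Σzᵢ/Kᵢ = -0.914, so a root lies in (0, 1).
Binary case is linear: z₁(K₁−1)(1+ψ(K₂−1)) + z₂(K₂−1)(1+ψ(K₁−1)) = 0
⇒ ψ = [z₁(K₁−1)+z₂(K₂−1)] / [−(K₁−1)(K₂−1)] = 0.2896/1.1352 = 0.255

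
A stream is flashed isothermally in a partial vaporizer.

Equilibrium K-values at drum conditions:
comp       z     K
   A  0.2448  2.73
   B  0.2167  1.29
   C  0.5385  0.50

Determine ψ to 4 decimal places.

ψ = 0.3389

Rachford–Rice: g(ψ) = Σ zᵢ(Kᵢ−1)/(1+ψ(Kᵢ−1)) = 0.
Check two-phase: ΣzᵢKᵢ = 1.2171 > 1 and Σzᵢ/Kᵢ = 1.3347 > 1, so g(0) = 0.2171 > 0 and g(1) = -0.3347 < 0.
Newton–Raphson from ψ = 0.46:
  ψ = 0.4600: g = -0.05840, g' = -0.4684 → ψ = 0.3353
  ψ = 0.3353: g = 0.00180, g' = -0.5029 → ψ = 0.3389
Converged at ψ = 0.3389.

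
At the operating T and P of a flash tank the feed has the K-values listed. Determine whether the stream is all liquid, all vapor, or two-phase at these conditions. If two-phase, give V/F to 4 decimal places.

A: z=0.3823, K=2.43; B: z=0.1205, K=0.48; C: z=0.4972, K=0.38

ΣzᵢKᵢ = 1.1758; Σzᵢ/Kᵢ = 1.7168.
Both exceed 1, so a two-phase solution exists.
Rachford–Rice: g(ψ) = Σ zᵢ(Kᵢ−1)/(1+ψ(Kᵢ−1)) = 0.
Newton iteration, ψ⁰ = 0.5:
  ψ = 0.5000: g = -0.21267, g' = -0.7267 → ψ = 0.2074
  ψ = 0.2074: g = -0.00232, g' = -0.7577 → ψ = 0.2043
Converged at ψ = 0.2043.

two-phase, V/F = 0.2043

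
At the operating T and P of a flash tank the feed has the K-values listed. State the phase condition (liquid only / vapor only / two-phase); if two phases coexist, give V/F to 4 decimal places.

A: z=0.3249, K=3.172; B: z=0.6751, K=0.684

two-phase, V/F = 0.7173

ΣzᵢKᵢ = 1.4924; Σzᵢ/Kᵢ = 1.0894.
Both exceed 1, so a two-phase solution exists.
Material balance + equilibrium reduce to Σ zᵢ(Kᵢ−1)/(1+ψ(Kᵢ−1)) = 0.
Binary case is linear: z₁(K₁−1)(1+ψ(K₂−1)) + z₂(K₂−1)(1+ψ(K₁−1)) = 0
⇒ ψ = [z₁(K₁−1)+z₂(K₂−1)] / [−(K₁−1)(K₂−1)] = 0.49235/0.68635 = 0.7173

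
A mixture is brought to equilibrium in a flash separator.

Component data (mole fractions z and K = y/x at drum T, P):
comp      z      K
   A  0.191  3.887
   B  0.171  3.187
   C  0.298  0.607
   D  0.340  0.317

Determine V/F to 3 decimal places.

V/F = 0.397

Newton–Raphson from V/F = 0.5:
  V/F = 0.500: g = -0.0941, g' = -0.890 → V/F = 0.394
  V/F = 0.394: g = 0.0023, g' = -0.945 → V/F = 0.397
Converged at V/F = 0.397.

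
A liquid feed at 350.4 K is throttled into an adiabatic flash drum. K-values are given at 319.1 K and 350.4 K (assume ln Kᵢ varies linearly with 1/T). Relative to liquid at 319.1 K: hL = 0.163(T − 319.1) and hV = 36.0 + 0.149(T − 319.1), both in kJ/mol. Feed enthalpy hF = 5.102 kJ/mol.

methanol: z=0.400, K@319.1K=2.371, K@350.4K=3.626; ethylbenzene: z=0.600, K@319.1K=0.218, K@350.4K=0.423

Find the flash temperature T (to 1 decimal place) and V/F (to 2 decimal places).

T = 322.8 K, V/F = 0.13

Adiabatic flash: solve Rachford–Rice at each trial T, then check hF = ψ·hV(T) + (1−ψ)·hL(T).
  T = 319.1 K: K = (2.371, 0.218), RR gives ψ = 0.074, H_out = 2.659 kJ/mol
  T = 350.4 K: K = (3.626, 0.423), RR gives ψ = 0.465, H_out = 21.629 kJ/mol
  T = 334.8 K: K = (2.963, 0.309), RR gives ψ = 0.273, H_out = 12.329 kJ/mol
  T = 327.0 K: K = (2.660, 0.261), RR gives ψ = 0.180, H_out = 7.734 kJ/mol
  T = 323.1 K: K = (2.515, 0.239), RR gives ψ = 0.130, H_out = 5.307 kJ/mol
  T = 321.1 K: K = (2.442, 0.228), RR gives ψ = 0.102, H_out = 4.007 kJ/mol
Linear interpolation between T = 321.1 (H_out = 4.007) and T = 323.1 (H_out = 5.307) on hF = 5.102 gives T ≈ 322.8 K, at which ψ = 0.13.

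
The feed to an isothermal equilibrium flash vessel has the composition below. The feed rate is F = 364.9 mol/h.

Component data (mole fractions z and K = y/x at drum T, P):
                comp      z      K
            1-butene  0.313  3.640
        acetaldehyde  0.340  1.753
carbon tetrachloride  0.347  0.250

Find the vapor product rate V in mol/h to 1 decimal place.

Material balance + equilibrium reduce to Σ zᵢ(Kᵢ−1)/(1+V/F(Kᵢ−1)) = 0.
Check two-phase: ΣzᵢKᵢ = 1.822 > 1 and Σzᵢ/Kᵢ = 1.668 > 1, so g(0) = 0.822 > 0 and g(1) = -0.668 < 0.
Iterate (Newton) starting at V/F = 0.5:
  V/F = 0.500: g = 0.1258, g' = -1.007 → V/F = 0.625
  V/F = 0.625: g = -0.0039, g' = -1.091 → V/F = 0.621
Converged at V/F = 0.621.
Then V = V/F·F = 0.6214·364.9 = 226.7 mol/h and L = F − V = 138.2 mol/h.

V = 226.7 mol/h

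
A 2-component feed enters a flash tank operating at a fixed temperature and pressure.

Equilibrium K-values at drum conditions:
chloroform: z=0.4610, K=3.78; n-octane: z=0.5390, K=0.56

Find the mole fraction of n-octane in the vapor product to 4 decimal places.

y_n-octane = 0.4835

Binary case is linear: z₁(K₁−1)(1+β(K₂−1)) + z₂(K₂−1)(1+β(K₁−1)) = 0
⇒ β = [z₁(K₁−1)+z₂(K₂−1)] / [−(K₁−1)(K₂−1)] = 1.04442/1.22320 = 0.8538
Compositions from xᵢ = zᵢ/(1+β(Kᵢ−1)), yᵢ = Kᵢxᵢ:
  chloroform: x = 0.1366, y = 0.5165
  n-octane: x = 0.8634, y = 0.4835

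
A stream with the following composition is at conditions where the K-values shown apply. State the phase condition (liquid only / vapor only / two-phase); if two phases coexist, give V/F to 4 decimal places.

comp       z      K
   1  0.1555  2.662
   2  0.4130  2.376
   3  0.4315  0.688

vapor only

ΣzᵢKᵢ = 1.6921; Σzᵢ/Kᵢ = 0.8594.
Since Σzᵢ/Kᵢ < 1 the mixture is above its dew point — single vapor phase.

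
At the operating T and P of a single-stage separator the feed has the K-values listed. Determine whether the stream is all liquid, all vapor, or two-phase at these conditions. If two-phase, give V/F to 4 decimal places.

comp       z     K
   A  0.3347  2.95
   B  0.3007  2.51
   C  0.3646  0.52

ΣzᵢKᵢ = 1.9317; Σzᵢ/Kᵢ = 0.9344.
Since Σzᵢ/Kᵢ < 1 the mixture is above its dew point — single vapor phase.

all vapor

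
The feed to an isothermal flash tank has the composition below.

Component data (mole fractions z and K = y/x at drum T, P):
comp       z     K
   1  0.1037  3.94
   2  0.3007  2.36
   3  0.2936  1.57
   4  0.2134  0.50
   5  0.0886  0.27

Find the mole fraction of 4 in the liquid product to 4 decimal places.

x_4 = 0.3860

Let ψ = V/F and solve Σ zᵢ(Kᵢ−1)/(1+ψ(Kᵢ−1)) = 0.
Feasibility: ΣzᵢKᵢ = 1.7098, Σzᵢ/Kᵢ = 1.0957 — both > 1, two phases present.
Iterate (Newton) starting at ψ = 0.5:
  ψ = 0.5000: g = 0.25297, g' = -0.6137 → ψ = 0.9122
  ψ = 0.9122: g = -0.01435, g' = -0.8216 → ψ = 0.8947
  ψ = 0.8947: g = -0.00028, g' = -0.7902 → ψ = 0.8944
Converged at ψ = 0.8944.
Compositions from xᵢ = zᵢ/(1+ψ(Kᵢ−1)), yᵢ = Kᵢxᵢ:
  1: x = 0.0286, y = 0.1126
  2: x = 0.1357, y = 0.3202
  3: x = 0.1945, y = 0.3053
  4: x = 0.3860, y = 0.1930
  5: x = 0.2553, y = 0.0689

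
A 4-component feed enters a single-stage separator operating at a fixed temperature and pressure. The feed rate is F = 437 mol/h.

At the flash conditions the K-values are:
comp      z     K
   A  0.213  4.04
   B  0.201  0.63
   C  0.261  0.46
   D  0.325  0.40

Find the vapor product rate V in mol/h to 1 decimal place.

Rachford–Rice: g(ψ) = Σ zᵢ(Kᵢ−1)/(1+ψ(Kᵢ−1)) = 0.
Check two-phase: ΣzᵢKᵢ = 1.237 > 1 and Σzᵢ/Kᵢ = 1.752 > 1, so g(0) = 0.237 > 0 and g(1) = -0.752 < 0.
Newton iteration, ψ⁰ = 0.39:
  ψ = 0.390: g = -0.2238, g' = -0.771 → ψ = 0.100
  ψ = 0.100: g = 0.0631, g' = -1.405 → ψ = 0.145
  ψ = 0.145: g = 0.0046, g' = -1.210 → ψ = 0.149
Converged at ψ = 0.149.
Then V = ψ·F = 0.1486·437 = 64.9 mol/h and L = F − V = 372.1 mol/h.

V = 64.9 mol/h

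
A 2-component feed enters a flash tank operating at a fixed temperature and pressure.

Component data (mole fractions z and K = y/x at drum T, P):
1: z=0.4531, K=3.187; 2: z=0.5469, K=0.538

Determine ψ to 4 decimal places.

Let ψ = V/F and solve Σ zᵢ(Kᵢ−1)/(1+ψ(Kᵢ−1)) = 0.
g(0) = ΣzᵢKᵢ − 1 = 0.7383 and g(1) = 1 − Σzᵢ/Kᵢ = -0.1587, so a root lies in (0, 1).
Binary case is linear: z₁(K₁−1)(1+ψ(K₂−1)) + z₂(K₂−1)(1+ψ(K₁−1)) = 0
⇒ ψ = [z₁(K₁−1)+z₂(K₂−1)] / [−(K₁−1)(K₂−1)] = 0.73826/1.01039 = 0.7307

ψ = 0.7307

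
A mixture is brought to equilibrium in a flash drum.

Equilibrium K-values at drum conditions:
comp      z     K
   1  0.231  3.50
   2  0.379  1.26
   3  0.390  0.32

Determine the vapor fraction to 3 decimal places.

Iterate (Newton) starting at ψ = 0.31:
  ψ = 0.310: g = 0.0805, g' = -0.770 → ψ = 0.415
  ψ = 0.415: g = 0.0032, g' = -0.719 → ψ = 0.419
Converged at ψ = 0.419.

ψ = 0.419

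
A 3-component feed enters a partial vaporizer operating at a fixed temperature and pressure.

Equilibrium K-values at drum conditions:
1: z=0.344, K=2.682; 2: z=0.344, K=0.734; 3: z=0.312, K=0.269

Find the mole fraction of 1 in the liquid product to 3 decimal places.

x_1 = 0.231

Rachford–Rice: g(ψ) = Σ zᵢ(Kᵢ−1)/(1+ψ(Kᵢ−1)) = 0.
Check two-phase: ΣzᵢKᵢ = 1.259 > 1 and Σzᵢ/Kᵢ = 1.757 > 1, so g(0) = 0.259 > 0 and g(1) = -0.757 < 0.
Newton iteration, ψ⁰ = 0.5:
  ψ = 0.500: g = -0.1507, g' = -0.734 → ψ = 0.295
  ψ = 0.295: g = -0.0030, g' = -0.735 → ψ = 0.290
Converged at ψ = 0.290.
Compositions from xᵢ = zᵢ/(1+ψ(Kᵢ−1)), yᵢ = Kᵢxᵢ:
  1: x = 0.231, y = 0.620
  2: x = 0.373, y = 0.274
  3: x = 0.396, y = 0.107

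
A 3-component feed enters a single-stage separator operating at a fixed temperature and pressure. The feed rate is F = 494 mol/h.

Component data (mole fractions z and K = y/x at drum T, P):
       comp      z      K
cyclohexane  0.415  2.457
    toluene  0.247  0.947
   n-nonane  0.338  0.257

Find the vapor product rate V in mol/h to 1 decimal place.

Material balance + equilibrium reduce to Σ zᵢ(Kᵢ−1)/(1+V/F(Kᵢ−1)) = 0.
Check two-phase: ΣzᵢKᵢ = 1.340 > 1 and Σzᵢ/Kᵢ = 1.745 > 1, so g(0) = 0.340 > 0 and g(1) = -0.745 < 0.
Iterate (Newton) starting at V/F = 0.61:
  V/F = 0.610: g = -0.1527, g' = -0.872 → V/F = 0.435
  V/F = 0.435: g = -0.0143, g' = -0.738 → V/F = 0.416
  V/F = 0.416: g = -0.0001, g' = -0.733 → V/F = 0.415
Converged at V/F = 0.415.
Then V = V/F·F = 0.4155·494 = 205.2 mol/h and L = F − V = 288.8 mol/h.

V = 205.2 mol/h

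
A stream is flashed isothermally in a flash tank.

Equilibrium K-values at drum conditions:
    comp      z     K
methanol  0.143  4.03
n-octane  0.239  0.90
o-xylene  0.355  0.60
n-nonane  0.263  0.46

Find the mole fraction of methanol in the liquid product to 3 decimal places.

x_methanol = 0.107

Material balance + equilibrium reduce to Σ zᵢ(Kᵢ−1)/(1+V/F(Kᵢ−1)) = 0.
Feasibility: ΣzᵢKᵢ = 1.125, Σzᵢ/Kᵢ = 1.464 — both > 1, two phases present.
Newton–Raphson from V/F = 0.5:
  V/F = 0.500: g = -0.2249, g' = -0.443 → V/F = 0.000
  V/F = 0.000: g = 0.1254, g' = -1.449 → V/F = 0.087
  V/F = 0.087: g = 0.0231, g' = -0.972 → V/F = 0.110
  V/F = 0.110: g = 0.0010, g' = -0.889 → V/F = 0.111
Converged at V/F = 0.111.
Compositions from xᵢ = zᵢ/(1+V/F(Kᵢ−1)), yᵢ = Kᵢxᵢ:
  methanol: x = 0.107, y = 0.431
  n-octane: x = 0.242, y = 0.218
  o-xylene: x = 0.372, y = 0.223
  n-nonane: x = 0.280, y = 0.129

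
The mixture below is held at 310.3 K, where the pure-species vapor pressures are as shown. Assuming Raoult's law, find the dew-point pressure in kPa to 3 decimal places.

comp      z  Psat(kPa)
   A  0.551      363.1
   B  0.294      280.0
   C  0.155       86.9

Pdew = 229.824 kPa

At the dew point ψ → 1, so Σzᵢ/Kᵢ = 1 with Kᵢ = Pᵢˢᵃᵗ/P ⇒ 1/P = Σzᵢ/Pᵢˢᵃᵗ.
1/P = 0.551/363.1 + 0.294/280.0 + 0.155/86.9 = 0.004351 ⇒ P = 229.824 kPa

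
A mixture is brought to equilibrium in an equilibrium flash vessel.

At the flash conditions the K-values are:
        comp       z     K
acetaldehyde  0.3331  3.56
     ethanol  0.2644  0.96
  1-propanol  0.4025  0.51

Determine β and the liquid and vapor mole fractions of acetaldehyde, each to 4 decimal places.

β = 0.6888, x_acetaldehyde = 0.1205, y_acetaldehyde = 0.4291

Let β = V/F and solve Σ zᵢ(Kᵢ−1)/(1+β(Kᵢ−1)) = 0.
g(0) = ΣzᵢKᵢ − 1 = 0.6449 and g(1) = 1 − Σzᵢ/Kᵢ = -0.1582, so a root lies in (0, 1).
Iterate (Newton) starting at β = 0.35:
  β = 0.3500: g = 0.20098, g' = -0.7485 → β = 0.6185
  β = 0.6185: g = 0.03625, g' = -0.5265 → β = 0.6874
  β = 0.6874: g = 0.00074, g' = -0.5068 → β = 0.6888
Converged at β = 0.6888.
Compositions from xᵢ = zᵢ/(1+β(Kᵢ−1)), yᵢ = Kᵢxᵢ:
  acetaldehyde: x = 0.1205, y = 0.4291
  ethanol: x = 0.2719, y = 0.2610
  1-propanol: x = 0.6076, y = 0.3099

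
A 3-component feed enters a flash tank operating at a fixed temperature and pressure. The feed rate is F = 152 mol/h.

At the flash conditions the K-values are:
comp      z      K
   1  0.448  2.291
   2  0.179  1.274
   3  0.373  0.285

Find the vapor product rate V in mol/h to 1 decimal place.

Let ψ = V/F and solve Σ zᵢ(Kᵢ−1)/(1+ψ(Kᵢ−1)) = 0.
g(0) = ΣzᵢKᵢ − 1 = 0.361 and g(1) = 1 − Σzᵢ/Kᵢ = -0.645, so a root lies in (0, 1).
Newton iteration, ψ⁰ = 0.37:
  ψ = 0.370: g = 0.0733, g' = -0.706 → ψ = 0.474
  ψ = 0.474: g = -0.0011, g' = -0.734 → ψ = 0.472
Converged at ψ = 0.472.
Then V = ψ·F = 0.4724·152 = 71.8 mol/h and L = F − V = 80.2 mol/h.

V = 71.8 mol/h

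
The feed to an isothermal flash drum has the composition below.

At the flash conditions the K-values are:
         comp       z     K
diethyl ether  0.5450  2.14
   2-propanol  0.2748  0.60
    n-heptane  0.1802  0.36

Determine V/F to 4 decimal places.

V/F = 0.6703

Iterate (Newton) starting at V/F = 0.38:
  V/F = 0.3800: g = 0.15149, g' = -0.5348 → V/F = 0.6633
  V/F = 0.6633: g = 0.00379, g' = -0.5340 → V/F = 0.6704
  V/F = 0.6704: g = -0.00001, g' = -0.5361 → V/F = 0.6703
Converged at V/F = 0.6703.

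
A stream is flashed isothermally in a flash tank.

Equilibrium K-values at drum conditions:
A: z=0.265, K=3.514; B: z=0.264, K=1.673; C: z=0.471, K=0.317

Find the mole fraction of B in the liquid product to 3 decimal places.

Rachford–Rice: g(ψ) = Σ zᵢ(Kᵢ−1)/(1+ψ(Kᵢ−1)) = 0.
g(0) = ΣzᵢKᵢ − 1 = 0.522 and g(1) = 1 − Σzᵢ/Kᵢ = -0.719, so a root lies in (0, 1).
Newton–Raphson from ψ = 0.5:
  ψ = 0.500: g = -0.0604, g' = -0.902 → ψ = 0.433
Converged at ψ = 0.433.
Compositions from xᵢ = zᵢ/(1+ψ(Kᵢ−1)), yᵢ = Kᵢxᵢ:
  A: x = 0.127, y = 0.446
  B: x = 0.204, y = 0.342
  C: x = 0.669, y = 0.212

x_B = 0.204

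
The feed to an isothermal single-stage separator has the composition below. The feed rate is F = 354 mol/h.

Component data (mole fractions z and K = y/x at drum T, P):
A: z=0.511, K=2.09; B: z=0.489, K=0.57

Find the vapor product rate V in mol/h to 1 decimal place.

Binary case is linear: z₁(K₁−1)(1+V/F(K₂−1)) + z₂(K₂−1)(1+V/F(K₁−1)) = 0
⇒ V/F = [z₁(K₁−1)+z₂(K₂−1)] / [−(K₁−1)(K₂−1)] = 0.3467/0.4687 = 0.740
Then V = V/F·F = 0.7397·354 = 261.9 mol/h and L = F − V = 92.1 mol/h.

V = 261.9 mol/h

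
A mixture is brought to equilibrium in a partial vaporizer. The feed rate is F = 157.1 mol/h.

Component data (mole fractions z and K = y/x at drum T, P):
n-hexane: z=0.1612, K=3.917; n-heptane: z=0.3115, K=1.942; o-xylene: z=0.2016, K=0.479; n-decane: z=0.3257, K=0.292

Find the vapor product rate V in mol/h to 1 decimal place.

Newton iteration, β⁰ = 0.5:
  β = 0.5000: g = -0.10825, g' = -0.8460 → β = 0.3720
  β = 0.3720: g = -0.00056, g' = -0.8521 → β = 0.3714
Converged at β = 0.3714.
Then V = β·F = 0.3714·157.1 = 58.3 mol/h and L = F − V = 98.8 mol/h.

V = 58.3 mol/h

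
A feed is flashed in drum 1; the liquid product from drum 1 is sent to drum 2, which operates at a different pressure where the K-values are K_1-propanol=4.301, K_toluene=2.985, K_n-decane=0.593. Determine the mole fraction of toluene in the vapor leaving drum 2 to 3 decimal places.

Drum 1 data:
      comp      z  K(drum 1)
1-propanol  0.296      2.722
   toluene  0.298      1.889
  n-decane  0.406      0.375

y_toluene (drum 2) = 0.273

Drum 1:
Let ψ₁ = V/F and solve Σ zᵢ(Kᵢ−1)/(1+ψ₁(Kᵢ−1)) = 0.
g(0) = ΣzᵢKᵢ − 1 = 0.521 and g(1) = 1 − Σzᵢ/Kᵢ = -0.349, so a root lies in (0, 1).
Newton iteration, ψ₁⁰ = 0.5:
  ψ₁ = 0.500: g = 0.0882, g' = -0.702 → ψ₁ = 0.626
  ψ₁ = 0.626: g = -0.0011, g' = -0.728 → ψ₁ = 0.624
Converged at ψ₁ = 0.624.
Drum-1 compositions:
  1-propanol: x = 0.143, y = 0.388
  toluene: x = 0.192, y = 0.362
  n-decane: x = 0.666, y = 0.250
Drum-2 feed = drum-1 liquid: z₂ = (0.1427, 0.1917, 0.6657).
Drum 2:
Material balance + equilibrium reduce to Σ zᵢ(Kᵢ−1)/(1+ψ₂(Kᵢ−1)) = 0.
Check two-phase: ΣzᵢKᵢ = 1.580 > 1 and Σzᵢ/Kᵢ = 1.220 > 1, so g(0) = 0.580 > 0 and g(1) = -0.220 < 0.
Newton–Raphson from ψ₂ = 0.39:
  ψ₂ = 0.390: g = 0.0983, g' = -0.693 → ψ₂ = 0.532
  ψ₂ = 0.532: g = 0.0102, g' = -0.563 → ψ₂ = 0.550
Converged at ψ₂ = 0.550.
  1-propanol: x = 0.051, y = 0.218
  toluene: x = 0.092, y = 0.273
  n-decane: x = 0.858, y = 0.509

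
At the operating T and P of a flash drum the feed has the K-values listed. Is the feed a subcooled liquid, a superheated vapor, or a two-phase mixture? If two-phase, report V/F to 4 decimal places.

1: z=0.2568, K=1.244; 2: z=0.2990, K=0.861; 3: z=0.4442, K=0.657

subcooled liquid

ΣzᵢKᵢ = 0.8687; Σzᵢ/Kᵢ = 1.2298.
Since ΣzᵢKᵢ < 1 the mixture is below its bubble point — single liquid phase.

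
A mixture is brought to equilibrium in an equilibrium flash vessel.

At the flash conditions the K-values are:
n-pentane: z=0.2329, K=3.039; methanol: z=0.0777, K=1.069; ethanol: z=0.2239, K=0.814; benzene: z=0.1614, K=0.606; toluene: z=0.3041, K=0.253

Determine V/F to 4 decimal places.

V/F = 0.1533

Material balance + equilibrium reduce to Σ zᵢ(Kᵢ−1)/(1+V/F(Kᵢ−1)) = 0.
Feasibility: ΣzᵢKᵢ = 1.1478, Σzᵢ/Kᵢ = 1.8927 — both > 1, two phases present.
Newton iteration, V/F⁰ = 0.5:
  V/F = 0.5000: g = -0.24737, g' = -0.7184 → V/F = 0.1557
  V/F = 0.1557: g = -0.00190, g' = -0.8122 → V/F = 0.1533
Converged at V/F = 0.1533.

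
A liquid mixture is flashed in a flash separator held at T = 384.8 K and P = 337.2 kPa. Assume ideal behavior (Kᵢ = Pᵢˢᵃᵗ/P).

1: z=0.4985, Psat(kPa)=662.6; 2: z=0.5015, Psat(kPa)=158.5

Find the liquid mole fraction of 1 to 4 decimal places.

x_1 = 0.3545

Raoult's law: Kᵢ = Pᵢˢᵃᵗ/P = Pᵢˢᵃᵗ/337.2.
  K_1 = 662.6/337.2 = 1.965006, K_2 = 158.5/337.2 = 0.470047
Let β = V/F and solve Σ zᵢ(Kᵢ−1)/(1+β(Kᵢ−1)) = 0.
Feasibility: ΣzᵢKᵢ = 1.2153, Σzᵢ/Kᵢ = 1.3206 — both > 1, two phases present.
Newton–Raphson from β = 0.5:
  β = 0.5000: g = -0.03709, g' = -0.4719 → β = 0.4214
  β = 0.4214: g = -0.00020, g' = -0.4681 → β = 0.4210
Converged at β = 0.4210.
Compositions from xᵢ = zᵢ/(1+β(Kᵢ−1)), yᵢ = Kᵢxᵢ:
  1: x = 0.3545, y = 0.6966
  2: x = 0.6455, y = 0.3034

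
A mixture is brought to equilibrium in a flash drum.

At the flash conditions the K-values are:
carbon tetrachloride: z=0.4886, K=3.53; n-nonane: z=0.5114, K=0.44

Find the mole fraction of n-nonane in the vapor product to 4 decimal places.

y_n-nonane = 0.3603

Let ψ = V/F and solve Σ zᵢ(Kᵢ−1)/(1+ψ(Kᵢ−1)) = 0.
Check two-phase: ΣzᵢKᵢ = 1.9498 > 1 and Σzᵢ/Kᵢ = 1.3007 > 1, so g(0) = 0.9498 > 0 and g(1) = -0.3007 < 0.
Binary case is linear: z₁(K₁−1)(1+ψ(K₂−1)) + z₂(K₂−1)(1+ψ(K₁−1)) = 0
⇒ ψ = [z₁(K₁−1)+z₂(K₂−1)] / [−(K₁−1)(K₂−1)] = 0.94977/1.41680 = 0.6704
Compositions from xᵢ = zᵢ/(1+ψ(Kᵢ−1)), yᵢ = Kᵢxᵢ:
  carbon tetrachloride: x = 0.1812, y = 0.6397
  n-nonane: x = 0.8188, y = 0.3603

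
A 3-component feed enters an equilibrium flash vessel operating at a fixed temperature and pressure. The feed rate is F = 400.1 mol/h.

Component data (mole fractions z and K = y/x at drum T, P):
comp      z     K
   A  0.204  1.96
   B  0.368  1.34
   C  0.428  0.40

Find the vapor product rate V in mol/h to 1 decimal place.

Newton iteration, ψ⁰ = 0.5:
  ψ = 0.500: g = -0.1276, g' = -0.431 → ψ = 0.204
  ψ = 0.204: g = -0.0119, g' = -0.369 → ψ = 0.172
Converged at ψ = 0.172.
Then V = ψ·F = 0.1718·400.1 = 68.8 mol/h and L = F − V = 331.3 mol/h.

V = 68.8 mol/h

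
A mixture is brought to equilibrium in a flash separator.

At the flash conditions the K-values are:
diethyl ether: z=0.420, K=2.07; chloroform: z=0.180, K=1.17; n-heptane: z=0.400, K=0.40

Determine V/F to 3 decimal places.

V/F = 0.456

Rachford–Rice: g(V/F) = Σ zᵢ(Kᵢ−1)/(1+V/F(Kᵢ−1)) = 0.
g(0) = ΣzᵢKᵢ − 1 = 0.240 and g(1) = 1 − Σzᵢ/Kᵢ = -0.357, so a root lies in (0, 1).
Newton–Raphson from V/F = 0.52:
  V/F = 0.520: g = -0.0320, g' = -0.507 → V/F = 0.457
  V/F = 0.457: g = -0.0004, g' = -0.495 → V/F = 0.456
Converged at V/F = 0.456.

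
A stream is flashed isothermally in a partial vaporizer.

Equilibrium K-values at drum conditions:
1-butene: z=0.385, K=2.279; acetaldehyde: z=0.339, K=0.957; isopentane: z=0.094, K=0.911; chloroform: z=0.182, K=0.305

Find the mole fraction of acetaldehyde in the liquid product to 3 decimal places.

Rachford–Rice: g(ψ) = Σ zᵢ(Kᵢ−1)/(1+ψ(Kᵢ−1)) = 0.
g(0) = ΣzᵢKᵢ − 1 = 0.343 and g(1) = 1 − Σzᵢ/Kᵢ = -0.223, so a root lies in (0, 1).
Newton iteration, ψ⁰ = 0.7:
  ψ = 0.700: g = -0.0105, g' = -0.510 → ψ = 0.679
Converged at ψ = 0.679.
Compositions from xᵢ = zᵢ/(1+ψ(Kᵢ−1)), yᵢ = Kᵢxᵢ:
  1-butene: x = 0.206, y = 0.470
  acetaldehyde: x = 0.349, y = 0.334
  isopentane: x = 0.100, y = 0.091
  chloroform: x = 0.345, y = 0.105

x_acetaldehyde = 0.349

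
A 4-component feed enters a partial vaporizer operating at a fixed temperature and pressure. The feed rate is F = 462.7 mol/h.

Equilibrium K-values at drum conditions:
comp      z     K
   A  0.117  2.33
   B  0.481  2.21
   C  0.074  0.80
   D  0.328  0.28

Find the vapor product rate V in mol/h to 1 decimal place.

Material balance + equilibrium reduce to Σ zᵢ(Kᵢ−1)/(1+V/F(Kᵢ−1)) = 0.
g(0) = ΣzᵢKᵢ − 1 = 0.487 and g(1) = 1 − Σzᵢ/Kᵢ = -0.532, so a root lies in (0, 1).
Iterate (Newton) starting at V/F = 0.5:
  V/F = 0.500: g = 0.0706, g' = -0.767 → V/F = 0.592
  V/F = 0.592: g = -0.0023, g' = -0.824 → V/F = 0.589
Converged at V/F = 0.589.
Then V = V/F·F = 0.5893·462.7 = 272.7 mol/h and L = F − V = 190.0 mol/h.

V = 272.7 mol/h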